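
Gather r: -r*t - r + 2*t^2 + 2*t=r*(-t - 1) + 2*t^2 + 2*t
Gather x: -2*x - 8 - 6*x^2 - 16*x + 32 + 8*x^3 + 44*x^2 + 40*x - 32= 8*x^3 + 38*x^2 + 22*x - 8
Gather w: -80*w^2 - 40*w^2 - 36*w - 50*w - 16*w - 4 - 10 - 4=-120*w^2 - 102*w - 18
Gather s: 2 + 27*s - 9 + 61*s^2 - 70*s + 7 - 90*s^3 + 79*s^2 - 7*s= -90*s^3 + 140*s^2 - 50*s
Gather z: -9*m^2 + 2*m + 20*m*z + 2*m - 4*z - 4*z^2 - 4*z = -9*m^2 + 4*m - 4*z^2 + z*(20*m - 8)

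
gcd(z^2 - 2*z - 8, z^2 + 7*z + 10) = z + 2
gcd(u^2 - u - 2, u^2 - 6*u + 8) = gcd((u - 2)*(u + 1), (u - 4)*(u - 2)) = u - 2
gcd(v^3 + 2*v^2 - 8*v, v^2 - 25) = 1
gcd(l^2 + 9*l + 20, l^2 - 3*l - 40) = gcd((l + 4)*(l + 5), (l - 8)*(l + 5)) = l + 5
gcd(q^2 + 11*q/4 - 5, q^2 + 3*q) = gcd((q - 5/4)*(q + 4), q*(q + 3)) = 1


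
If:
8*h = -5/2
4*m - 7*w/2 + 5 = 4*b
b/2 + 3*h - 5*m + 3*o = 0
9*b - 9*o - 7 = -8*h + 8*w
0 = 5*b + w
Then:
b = -103/1618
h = -5/16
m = -13399/12944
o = -3403/2427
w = 515/1618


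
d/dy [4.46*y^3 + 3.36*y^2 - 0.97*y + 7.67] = 13.38*y^2 + 6.72*y - 0.97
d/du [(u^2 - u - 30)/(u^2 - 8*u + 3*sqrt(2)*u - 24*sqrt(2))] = ((2*u - 1)*(u^2 - 8*u + 3*sqrt(2)*u - 24*sqrt(2)) + (2*u - 8 + 3*sqrt(2))*(-u^2 + u + 30))/(u^2 - 8*u + 3*sqrt(2)*u - 24*sqrt(2))^2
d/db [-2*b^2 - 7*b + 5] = -4*b - 7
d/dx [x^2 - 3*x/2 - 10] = 2*x - 3/2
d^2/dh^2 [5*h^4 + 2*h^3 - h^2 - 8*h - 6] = 60*h^2 + 12*h - 2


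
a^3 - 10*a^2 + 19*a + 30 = (a - 6)*(a - 5)*(a + 1)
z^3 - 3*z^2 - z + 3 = (z - 3)*(z - 1)*(z + 1)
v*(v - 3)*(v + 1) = v^3 - 2*v^2 - 3*v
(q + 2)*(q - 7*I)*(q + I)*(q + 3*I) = q^4 + 2*q^3 - 3*I*q^3 + 25*q^2 - 6*I*q^2 + 50*q + 21*I*q + 42*I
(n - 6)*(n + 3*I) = n^2 - 6*n + 3*I*n - 18*I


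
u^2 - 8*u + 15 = (u - 5)*(u - 3)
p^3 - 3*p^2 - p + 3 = (p - 3)*(p - 1)*(p + 1)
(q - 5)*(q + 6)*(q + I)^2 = q^4 + q^3 + 2*I*q^3 - 31*q^2 + 2*I*q^2 - q - 60*I*q + 30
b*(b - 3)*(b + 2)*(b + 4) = b^4 + 3*b^3 - 10*b^2 - 24*b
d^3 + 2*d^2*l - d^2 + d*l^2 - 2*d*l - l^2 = (d - 1)*(d + l)^2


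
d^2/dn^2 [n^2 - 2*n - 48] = 2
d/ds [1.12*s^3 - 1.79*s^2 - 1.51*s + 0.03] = 3.36*s^2 - 3.58*s - 1.51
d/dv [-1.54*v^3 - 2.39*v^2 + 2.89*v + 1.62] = -4.62*v^2 - 4.78*v + 2.89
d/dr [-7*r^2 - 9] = -14*r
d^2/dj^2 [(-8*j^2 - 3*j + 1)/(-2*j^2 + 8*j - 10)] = (35*j^3 - 123*j^2 - 33*j + 249)/(j^6 - 12*j^5 + 63*j^4 - 184*j^3 + 315*j^2 - 300*j + 125)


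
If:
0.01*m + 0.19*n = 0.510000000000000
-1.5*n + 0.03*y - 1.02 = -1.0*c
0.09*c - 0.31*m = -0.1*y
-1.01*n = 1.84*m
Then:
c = 5.45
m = -1.52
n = 2.76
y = -9.61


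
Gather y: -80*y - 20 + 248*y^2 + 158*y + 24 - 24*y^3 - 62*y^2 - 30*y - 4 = -24*y^3 + 186*y^2 + 48*y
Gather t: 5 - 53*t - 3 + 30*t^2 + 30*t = 30*t^2 - 23*t + 2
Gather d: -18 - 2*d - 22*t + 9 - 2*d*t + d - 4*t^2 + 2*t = d*(-2*t - 1) - 4*t^2 - 20*t - 9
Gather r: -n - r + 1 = -n - r + 1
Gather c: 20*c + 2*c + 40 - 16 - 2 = 22*c + 22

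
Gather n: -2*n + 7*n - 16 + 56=5*n + 40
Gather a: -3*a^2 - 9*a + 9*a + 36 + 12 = 48 - 3*a^2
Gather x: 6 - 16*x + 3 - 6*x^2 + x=-6*x^2 - 15*x + 9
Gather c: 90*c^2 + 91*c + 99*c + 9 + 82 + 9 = 90*c^2 + 190*c + 100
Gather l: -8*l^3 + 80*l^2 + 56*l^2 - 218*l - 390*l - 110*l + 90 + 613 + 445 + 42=-8*l^3 + 136*l^2 - 718*l + 1190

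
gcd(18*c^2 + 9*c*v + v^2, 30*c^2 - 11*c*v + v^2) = 1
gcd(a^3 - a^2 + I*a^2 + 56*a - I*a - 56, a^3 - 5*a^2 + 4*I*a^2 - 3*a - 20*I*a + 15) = 1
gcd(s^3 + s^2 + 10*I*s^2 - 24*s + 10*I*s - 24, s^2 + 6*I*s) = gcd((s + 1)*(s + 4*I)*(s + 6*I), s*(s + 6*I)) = s + 6*I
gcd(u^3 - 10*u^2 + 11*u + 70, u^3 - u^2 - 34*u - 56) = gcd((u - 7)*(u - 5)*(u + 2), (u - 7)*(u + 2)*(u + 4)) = u^2 - 5*u - 14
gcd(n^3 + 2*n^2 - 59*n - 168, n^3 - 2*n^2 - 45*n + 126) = n + 7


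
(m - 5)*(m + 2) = m^2 - 3*m - 10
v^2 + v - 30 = (v - 5)*(v + 6)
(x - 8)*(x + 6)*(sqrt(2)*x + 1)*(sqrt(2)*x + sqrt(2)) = 2*x^4 - 2*x^3 + sqrt(2)*x^3 - 100*x^2 - sqrt(2)*x^2 - 96*x - 50*sqrt(2)*x - 48*sqrt(2)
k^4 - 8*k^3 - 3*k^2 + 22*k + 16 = (k - 8)*(k - 2)*(k + 1)^2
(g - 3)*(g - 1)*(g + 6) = g^3 + 2*g^2 - 21*g + 18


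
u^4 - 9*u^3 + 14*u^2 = u^2*(u - 7)*(u - 2)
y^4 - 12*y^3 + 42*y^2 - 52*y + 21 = (y - 7)*(y - 3)*(y - 1)^2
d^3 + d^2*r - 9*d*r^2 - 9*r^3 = (d - 3*r)*(d + r)*(d + 3*r)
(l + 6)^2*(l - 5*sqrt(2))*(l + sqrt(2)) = l^4 - 4*sqrt(2)*l^3 + 12*l^3 - 48*sqrt(2)*l^2 + 26*l^2 - 144*sqrt(2)*l - 120*l - 360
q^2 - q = q*(q - 1)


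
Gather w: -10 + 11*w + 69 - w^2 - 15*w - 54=-w^2 - 4*w + 5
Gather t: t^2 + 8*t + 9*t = t^2 + 17*t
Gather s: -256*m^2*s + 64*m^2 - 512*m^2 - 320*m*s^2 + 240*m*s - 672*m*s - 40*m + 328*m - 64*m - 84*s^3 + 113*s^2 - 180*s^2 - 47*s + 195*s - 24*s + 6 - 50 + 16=-448*m^2 + 224*m - 84*s^3 + s^2*(-320*m - 67) + s*(-256*m^2 - 432*m + 124) - 28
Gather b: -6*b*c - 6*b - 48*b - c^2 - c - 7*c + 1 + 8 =b*(-6*c - 54) - c^2 - 8*c + 9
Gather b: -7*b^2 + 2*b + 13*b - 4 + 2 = -7*b^2 + 15*b - 2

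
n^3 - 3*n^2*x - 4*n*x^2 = n*(n - 4*x)*(n + x)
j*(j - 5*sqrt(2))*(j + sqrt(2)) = j^3 - 4*sqrt(2)*j^2 - 10*j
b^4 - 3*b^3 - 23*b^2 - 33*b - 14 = (b - 7)*(b + 1)^2*(b + 2)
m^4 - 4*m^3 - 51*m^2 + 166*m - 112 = (m - 8)*(m - 2)*(m - 1)*(m + 7)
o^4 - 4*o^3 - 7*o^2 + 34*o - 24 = (o - 4)*(o - 2)*(o - 1)*(o + 3)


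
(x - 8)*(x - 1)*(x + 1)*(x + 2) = x^4 - 6*x^3 - 17*x^2 + 6*x + 16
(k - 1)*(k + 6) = k^2 + 5*k - 6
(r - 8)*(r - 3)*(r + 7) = r^3 - 4*r^2 - 53*r + 168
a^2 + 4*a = a*(a + 4)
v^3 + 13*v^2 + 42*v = v*(v + 6)*(v + 7)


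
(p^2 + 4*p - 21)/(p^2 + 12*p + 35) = (p - 3)/(p + 5)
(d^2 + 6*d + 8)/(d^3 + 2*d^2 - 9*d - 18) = (d + 4)/(d^2 - 9)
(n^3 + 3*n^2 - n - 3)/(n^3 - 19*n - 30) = (n^2 - 1)/(n^2 - 3*n - 10)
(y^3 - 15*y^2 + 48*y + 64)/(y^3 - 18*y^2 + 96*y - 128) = (y + 1)/(y - 2)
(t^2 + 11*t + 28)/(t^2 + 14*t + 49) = (t + 4)/(t + 7)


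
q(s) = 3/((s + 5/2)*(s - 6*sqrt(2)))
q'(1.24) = 0.01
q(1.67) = -0.11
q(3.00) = -0.10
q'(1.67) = 0.01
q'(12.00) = -0.02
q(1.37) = -0.11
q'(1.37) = 0.01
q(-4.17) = 0.14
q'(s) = -3/((s + 5/2)*(s - 6*sqrt(2))^2) - 3/((s + 5/2)^2*(s - 6*sqrt(2)))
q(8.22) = -1.05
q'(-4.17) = 0.10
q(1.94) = -0.10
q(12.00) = 0.06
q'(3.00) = 0.00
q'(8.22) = -3.88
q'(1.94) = 0.01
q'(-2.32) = 8.43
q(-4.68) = 0.10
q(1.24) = -0.11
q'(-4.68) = 0.06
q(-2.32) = -1.54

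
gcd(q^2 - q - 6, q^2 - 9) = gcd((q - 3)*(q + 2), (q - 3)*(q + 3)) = q - 3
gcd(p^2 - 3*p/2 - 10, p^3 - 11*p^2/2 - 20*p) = p + 5/2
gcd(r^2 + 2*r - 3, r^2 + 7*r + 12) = r + 3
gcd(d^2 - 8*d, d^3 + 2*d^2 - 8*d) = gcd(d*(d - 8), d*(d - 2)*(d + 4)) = d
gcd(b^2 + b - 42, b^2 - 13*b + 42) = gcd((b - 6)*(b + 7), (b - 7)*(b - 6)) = b - 6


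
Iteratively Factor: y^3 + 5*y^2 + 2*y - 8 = (y - 1)*(y^2 + 6*y + 8) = (y - 1)*(y + 2)*(y + 4)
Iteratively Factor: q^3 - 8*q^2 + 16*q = (q - 4)*(q^2 - 4*q) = q*(q - 4)*(q - 4)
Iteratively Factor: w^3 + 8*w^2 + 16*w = (w + 4)*(w^2 + 4*w) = (w + 4)^2*(w)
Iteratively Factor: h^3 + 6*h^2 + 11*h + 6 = (h + 3)*(h^2 + 3*h + 2) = (h + 1)*(h + 3)*(h + 2)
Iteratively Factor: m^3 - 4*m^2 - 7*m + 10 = (m + 2)*(m^2 - 6*m + 5) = (m - 1)*(m + 2)*(m - 5)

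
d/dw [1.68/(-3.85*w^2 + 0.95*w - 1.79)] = (12.936*w - 1.596)/(3.85*w^2 - 0.95*w + 1.79)^2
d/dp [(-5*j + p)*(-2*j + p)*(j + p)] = 3*j^2 - 12*j*p + 3*p^2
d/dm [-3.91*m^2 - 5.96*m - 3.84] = -7.82*m - 5.96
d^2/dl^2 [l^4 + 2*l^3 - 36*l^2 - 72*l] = 12*l^2 + 12*l - 72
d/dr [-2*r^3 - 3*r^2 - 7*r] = -6*r^2 - 6*r - 7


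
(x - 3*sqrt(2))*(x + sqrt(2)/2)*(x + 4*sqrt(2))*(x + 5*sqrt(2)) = x^4 + 13*sqrt(2)*x^3/2 - 8*x^2 - 127*sqrt(2)*x - 120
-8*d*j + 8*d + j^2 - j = (-8*d + j)*(j - 1)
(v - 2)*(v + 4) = v^2 + 2*v - 8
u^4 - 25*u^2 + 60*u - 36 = (u - 3)*(u - 2)*(u - 1)*(u + 6)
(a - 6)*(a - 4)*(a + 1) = a^3 - 9*a^2 + 14*a + 24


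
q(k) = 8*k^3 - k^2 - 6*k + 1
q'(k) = 24*k^2 - 2*k - 6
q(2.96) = 181.95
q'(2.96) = 198.36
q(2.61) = 120.76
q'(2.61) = 152.27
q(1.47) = 15.43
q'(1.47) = 42.92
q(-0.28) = 2.43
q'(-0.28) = -3.56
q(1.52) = 17.66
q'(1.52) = 46.41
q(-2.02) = -56.90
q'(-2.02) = 95.97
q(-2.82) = -169.44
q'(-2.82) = 190.50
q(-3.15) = -240.07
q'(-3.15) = 238.44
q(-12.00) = -13895.00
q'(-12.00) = 3474.00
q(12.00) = 13609.00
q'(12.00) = 3426.00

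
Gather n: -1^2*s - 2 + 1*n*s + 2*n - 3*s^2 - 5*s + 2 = n*(s + 2) - 3*s^2 - 6*s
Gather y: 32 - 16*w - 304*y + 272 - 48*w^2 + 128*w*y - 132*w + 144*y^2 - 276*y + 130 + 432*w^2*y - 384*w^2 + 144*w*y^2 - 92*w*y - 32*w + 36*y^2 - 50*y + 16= -432*w^2 - 180*w + y^2*(144*w + 180) + y*(432*w^2 + 36*w - 630) + 450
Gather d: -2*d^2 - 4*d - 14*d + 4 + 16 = -2*d^2 - 18*d + 20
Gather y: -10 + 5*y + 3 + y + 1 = 6*y - 6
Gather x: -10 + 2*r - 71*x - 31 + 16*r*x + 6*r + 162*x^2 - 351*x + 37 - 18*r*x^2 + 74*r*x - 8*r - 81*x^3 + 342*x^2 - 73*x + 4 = -81*x^3 + x^2*(504 - 18*r) + x*(90*r - 495)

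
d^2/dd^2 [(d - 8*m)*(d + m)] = 2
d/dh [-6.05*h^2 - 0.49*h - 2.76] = -12.1*h - 0.49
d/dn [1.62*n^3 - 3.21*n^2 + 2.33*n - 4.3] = 4.86*n^2 - 6.42*n + 2.33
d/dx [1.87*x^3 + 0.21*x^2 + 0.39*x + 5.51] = 5.61*x^2 + 0.42*x + 0.39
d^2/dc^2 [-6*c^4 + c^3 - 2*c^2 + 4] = -72*c^2 + 6*c - 4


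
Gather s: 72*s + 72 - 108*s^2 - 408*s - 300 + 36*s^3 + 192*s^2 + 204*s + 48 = 36*s^3 + 84*s^2 - 132*s - 180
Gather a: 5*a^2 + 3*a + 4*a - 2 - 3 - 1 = 5*a^2 + 7*a - 6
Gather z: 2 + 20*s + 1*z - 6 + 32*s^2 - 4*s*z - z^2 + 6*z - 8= 32*s^2 + 20*s - z^2 + z*(7 - 4*s) - 12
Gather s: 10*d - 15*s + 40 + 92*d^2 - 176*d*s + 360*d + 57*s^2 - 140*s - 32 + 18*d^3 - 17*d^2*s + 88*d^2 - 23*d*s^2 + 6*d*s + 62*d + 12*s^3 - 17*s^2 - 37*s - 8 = 18*d^3 + 180*d^2 + 432*d + 12*s^3 + s^2*(40 - 23*d) + s*(-17*d^2 - 170*d - 192)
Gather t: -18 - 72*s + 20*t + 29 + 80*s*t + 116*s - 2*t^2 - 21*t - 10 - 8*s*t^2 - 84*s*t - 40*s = 4*s + t^2*(-8*s - 2) + t*(-4*s - 1) + 1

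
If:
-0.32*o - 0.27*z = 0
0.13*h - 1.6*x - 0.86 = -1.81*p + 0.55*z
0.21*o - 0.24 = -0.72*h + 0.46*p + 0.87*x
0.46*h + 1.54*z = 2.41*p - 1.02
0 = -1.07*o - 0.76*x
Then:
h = 4.10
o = -1.21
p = 2.12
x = 1.70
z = 1.43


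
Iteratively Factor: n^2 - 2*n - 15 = (n - 5)*(n + 3)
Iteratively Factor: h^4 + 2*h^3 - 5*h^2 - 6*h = (h)*(h^3 + 2*h^2 - 5*h - 6) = h*(h - 2)*(h^2 + 4*h + 3) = h*(h - 2)*(h + 3)*(h + 1)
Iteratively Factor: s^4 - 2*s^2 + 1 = (s - 1)*(s^3 + s^2 - s - 1) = (s - 1)*(s + 1)*(s^2 - 1) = (s - 1)*(s + 1)^2*(s - 1)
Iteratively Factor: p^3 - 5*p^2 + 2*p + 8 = (p + 1)*(p^2 - 6*p + 8) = (p - 4)*(p + 1)*(p - 2)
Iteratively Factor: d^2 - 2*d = (d)*(d - 2)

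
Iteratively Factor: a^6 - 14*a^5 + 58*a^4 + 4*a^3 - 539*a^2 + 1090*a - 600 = (a - 4)*(a^5 - 10*a^4 + 18*a^3 + 76*a^2 - 235*a + 150) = (a - 4)*(a - 1)*(a^4 - 9*a^3 + 9*a^2 + 85*a - 150) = (a - 5)*(a - 4)*(a - 1)*(a^3 - 4*a^2 - 11*a + 30) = (a - 5)*(a - 4)*(a - 2)*(a - 1)*(a^2 - 2*a - 15) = (a - 5)^2*(a - 4)*(a - 2)*(a - 1)*(a + 3)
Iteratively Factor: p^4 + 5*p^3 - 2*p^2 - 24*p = (p - 2)*(p^3 + 7*p^2 + 12*p) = (p - 2)*(p + 4)*(p^2 + 3*p) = p*(p - 2)*(p + 4)*(p + 3)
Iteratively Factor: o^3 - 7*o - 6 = (o - 3)*(o^2 + 3*o + 2) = (o - 3)*(o + 1)*(o + 2)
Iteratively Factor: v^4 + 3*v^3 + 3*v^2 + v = (v + 1)*(v^3 + 2*v^2 + v) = (v + 1)^2*(v^2 + v) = v*(v + 1)^2*(v + 1)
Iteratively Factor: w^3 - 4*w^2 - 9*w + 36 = (w - 4)*(w^2 - 9) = (w - 4)*(w - 3)*(w + 3)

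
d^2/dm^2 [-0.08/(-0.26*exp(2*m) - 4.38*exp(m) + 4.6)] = (-(0.0832*exp(m) + 0.3504)*(0.26*exp(2*m) + 4.38*exp(m) - 4.6) + 0.08*(0.52*exp(m) + 4.38)*(1.04*exp(m) + 8.76)*exp(m))*exp(m)/(0.26*exp(2*m) + 4.38*exp(m) - 4.6)^3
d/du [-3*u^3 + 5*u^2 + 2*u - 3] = -9*u^2 + 10*u + 2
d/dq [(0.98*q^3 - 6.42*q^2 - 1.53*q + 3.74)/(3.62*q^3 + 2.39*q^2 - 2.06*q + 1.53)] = (25.5826*q^4 + 7.03959999999999*q^3 - 19.2363*q^2 - 37.5224*q + 5.3635)/(13.1044*q^6 + 17.3036*q^5 - 9.2023*q^4 + 1.2304*q^3 + 11.557*q^2 - 6.3036*q + 2.3409)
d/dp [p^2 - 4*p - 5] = 2*p - 4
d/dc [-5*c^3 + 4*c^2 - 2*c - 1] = -15*c^2 + 8*c - 2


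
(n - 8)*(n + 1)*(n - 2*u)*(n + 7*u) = n^4 + 5*n^3*u - 7*n^3 - 14*n^2*u^2 - 35*n^2*u - 8*n^2 + 98*n*u^2 - 40*n*u + 112*u^2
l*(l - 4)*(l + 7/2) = l^3 - l^2/2 - 14*l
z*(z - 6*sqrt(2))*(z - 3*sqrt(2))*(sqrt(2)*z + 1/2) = sqrt(2)*z^4 - 35*z^3/2 + 63*sqrt(2)*z^2/2 + 18*z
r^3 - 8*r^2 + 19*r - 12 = (r - 4)*(r - 3)*(r - 1)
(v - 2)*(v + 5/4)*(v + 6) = v^3 + 21*v^2/4 - 7*v - 15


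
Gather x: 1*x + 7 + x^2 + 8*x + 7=x^2 + 9*x + 14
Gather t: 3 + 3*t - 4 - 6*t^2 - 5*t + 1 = -6*t^2 - 2*t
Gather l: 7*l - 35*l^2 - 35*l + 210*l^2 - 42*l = 175*l^2 - 70*l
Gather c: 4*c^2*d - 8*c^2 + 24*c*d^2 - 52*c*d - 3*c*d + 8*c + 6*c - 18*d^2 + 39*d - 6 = c^2*(4*d - 8) + c*(24*d^2 - 55*d + 14) - 18*d^2 + 39*d - 6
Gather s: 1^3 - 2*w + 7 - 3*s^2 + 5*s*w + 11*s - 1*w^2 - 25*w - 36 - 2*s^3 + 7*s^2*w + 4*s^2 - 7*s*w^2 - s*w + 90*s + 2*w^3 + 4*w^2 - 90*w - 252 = -2*s^3 + s^2*(7*w + 1) + s*(-7*w^2 + 4*w + 101) + 2*w^3 + 3*w^2 - 117*w - 280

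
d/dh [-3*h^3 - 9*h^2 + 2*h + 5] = -9*h^2 - 18*h + 2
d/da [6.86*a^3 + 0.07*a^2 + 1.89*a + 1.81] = 20.58*a^2 + 0.14*a + 1.89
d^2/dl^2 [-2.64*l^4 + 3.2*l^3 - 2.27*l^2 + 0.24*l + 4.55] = -31.68*l^2 + 19.2*l - 4.54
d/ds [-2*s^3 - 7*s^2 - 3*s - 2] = -6*s^2 - 14*s - 3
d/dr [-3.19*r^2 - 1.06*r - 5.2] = -6.38*r - 1.06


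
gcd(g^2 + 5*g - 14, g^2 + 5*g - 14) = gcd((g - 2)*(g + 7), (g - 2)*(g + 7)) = g^2 + 5*g - 14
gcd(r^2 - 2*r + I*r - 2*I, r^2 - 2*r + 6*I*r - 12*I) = r - 2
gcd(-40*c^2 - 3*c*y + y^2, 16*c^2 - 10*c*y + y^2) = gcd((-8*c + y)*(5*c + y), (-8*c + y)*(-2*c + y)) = -8*c + y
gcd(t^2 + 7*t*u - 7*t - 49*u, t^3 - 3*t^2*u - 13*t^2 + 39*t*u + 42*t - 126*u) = t - 7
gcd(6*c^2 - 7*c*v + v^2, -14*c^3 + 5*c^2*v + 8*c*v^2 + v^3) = -c + v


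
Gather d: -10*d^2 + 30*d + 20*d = -10*d^2 + 50*d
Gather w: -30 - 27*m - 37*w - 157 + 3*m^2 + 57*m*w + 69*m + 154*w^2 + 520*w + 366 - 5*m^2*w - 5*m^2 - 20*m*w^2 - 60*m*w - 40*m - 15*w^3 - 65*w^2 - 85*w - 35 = -2*m^2 + 2*m - 15*w^3 + w^2*(89 - 20*m) + w*(-5*m^2 - 3*m + 398) + 144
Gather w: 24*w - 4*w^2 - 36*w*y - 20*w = -4*w^2 + w*(4 - 36*y)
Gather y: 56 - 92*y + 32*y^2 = 32*y^2 - 92*y + 56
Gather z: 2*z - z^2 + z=-z^2 + 3*z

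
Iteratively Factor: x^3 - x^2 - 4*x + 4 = (x + 2)*(x^2 - 3*x + 2) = (x - 2)*(x + 2)*(x - 1)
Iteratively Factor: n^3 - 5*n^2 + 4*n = (n - 4)*(n^2 - n) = n*(n - 4)*(n - 1)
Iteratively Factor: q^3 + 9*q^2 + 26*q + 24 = (q + 2)*(q^2 + 7*q + 12) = (q + 2)*(q + 4)*(q + 3)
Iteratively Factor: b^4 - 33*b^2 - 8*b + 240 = (b - 3)*(b^3 + 3*b^2 - 24*b - 80) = (b - 3)*(b + 4)*(b^2 - b - 20) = (b - 3)*(b + 4)^2*(b - 5)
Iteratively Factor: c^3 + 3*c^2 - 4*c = (c + 4)*(c^2 - c) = (c - 1)*(c + 4)*(c)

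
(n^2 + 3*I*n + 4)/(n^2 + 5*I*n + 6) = (n + 4*I)/(n + 6*I)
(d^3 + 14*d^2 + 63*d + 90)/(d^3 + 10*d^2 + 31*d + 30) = (d + 6)/(d + 2)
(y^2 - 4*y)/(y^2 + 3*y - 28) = y/(y + 7)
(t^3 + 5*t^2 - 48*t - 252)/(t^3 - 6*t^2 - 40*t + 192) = (t^2 - t - 42)/(t^2 - 12*t + 32)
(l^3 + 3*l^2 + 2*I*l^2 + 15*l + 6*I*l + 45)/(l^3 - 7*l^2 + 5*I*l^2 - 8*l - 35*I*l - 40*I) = (l^2 + 3*l*(1 - I) - 9*I)/(l^2 - 7*l - 8)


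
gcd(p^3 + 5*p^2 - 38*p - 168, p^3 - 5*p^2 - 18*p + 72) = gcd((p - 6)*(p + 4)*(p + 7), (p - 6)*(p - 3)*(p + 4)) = p^2 - 2*p - 24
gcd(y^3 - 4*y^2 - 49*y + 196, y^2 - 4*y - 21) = y - 7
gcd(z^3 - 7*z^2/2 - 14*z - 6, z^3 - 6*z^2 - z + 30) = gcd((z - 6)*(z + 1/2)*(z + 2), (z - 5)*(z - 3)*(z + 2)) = z + 2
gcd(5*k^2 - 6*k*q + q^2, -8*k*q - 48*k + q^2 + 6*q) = 1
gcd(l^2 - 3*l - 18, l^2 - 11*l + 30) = l - 6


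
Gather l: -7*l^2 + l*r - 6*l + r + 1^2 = -7*l^2 + l*(r - 6) + r + 1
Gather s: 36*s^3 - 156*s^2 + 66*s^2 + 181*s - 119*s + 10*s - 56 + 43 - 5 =36*s^3 - 90*s^2 + 72*s - 18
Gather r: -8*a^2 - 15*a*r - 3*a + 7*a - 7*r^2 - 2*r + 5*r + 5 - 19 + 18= -8*a^2 + 4*a - 7*r^2 + r*(3 - 15*a) + 4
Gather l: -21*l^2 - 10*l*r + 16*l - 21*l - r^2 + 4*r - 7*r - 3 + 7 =-21*l^2 + l*(-10*r - 5) - r^2 - 3*r + 4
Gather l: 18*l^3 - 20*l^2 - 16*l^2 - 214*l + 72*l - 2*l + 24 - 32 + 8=18*l^3 - 36*l^2 - 144*l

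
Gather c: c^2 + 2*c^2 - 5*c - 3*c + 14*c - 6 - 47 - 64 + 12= 3*c^2 + 6*c - 105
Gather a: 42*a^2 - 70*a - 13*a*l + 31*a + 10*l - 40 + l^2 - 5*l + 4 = 42*a^2 + a*(-13*l - 39) + l^2 + 5*l - 36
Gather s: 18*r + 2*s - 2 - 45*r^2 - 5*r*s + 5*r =-45*r^2 + 23*r + s*(2 - 5*r) - 2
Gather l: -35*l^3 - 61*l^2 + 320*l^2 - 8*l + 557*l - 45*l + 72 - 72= -35*l^3 + 259*l^2 + 504*l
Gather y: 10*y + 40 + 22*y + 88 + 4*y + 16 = 36*y + 144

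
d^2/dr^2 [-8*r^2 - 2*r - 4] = -16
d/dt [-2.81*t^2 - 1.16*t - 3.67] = -5.62*t - 1.16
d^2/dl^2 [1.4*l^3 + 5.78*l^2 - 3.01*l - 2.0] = 8.4*l + 11.56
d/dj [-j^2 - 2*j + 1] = -2*j - 2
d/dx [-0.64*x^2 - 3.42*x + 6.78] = -1.28*x - 3.42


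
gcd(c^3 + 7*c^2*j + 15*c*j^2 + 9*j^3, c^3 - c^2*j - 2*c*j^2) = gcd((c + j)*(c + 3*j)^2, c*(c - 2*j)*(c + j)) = c + j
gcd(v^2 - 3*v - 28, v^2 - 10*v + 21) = v - 7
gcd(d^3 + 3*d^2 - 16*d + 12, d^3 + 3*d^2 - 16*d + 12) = d^3 + 3*d^2 - 16*d + 12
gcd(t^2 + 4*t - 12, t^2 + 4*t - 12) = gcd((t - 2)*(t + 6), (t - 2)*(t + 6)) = t^2 + 4*t - 12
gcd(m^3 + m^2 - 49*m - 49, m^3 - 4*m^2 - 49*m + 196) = m^2 - 49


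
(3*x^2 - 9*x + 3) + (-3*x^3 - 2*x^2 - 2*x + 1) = -3*x^3 + x^2 - 11*x + 4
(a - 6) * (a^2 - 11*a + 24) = a^3 - 17*a^2 + 90*a - 144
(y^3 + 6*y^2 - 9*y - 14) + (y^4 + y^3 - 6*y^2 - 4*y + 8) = y^4 + 2*y^3 - 13*y - 6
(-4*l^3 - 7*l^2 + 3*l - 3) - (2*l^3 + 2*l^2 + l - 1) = -6*l^3 - 9*l^2 + 2*l - 2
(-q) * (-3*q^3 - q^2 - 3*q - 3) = 3*q^4 + q^3 + 3*q^2 + 3*q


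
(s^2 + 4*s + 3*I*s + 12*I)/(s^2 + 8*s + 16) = (s + 3*I)/(s + 4)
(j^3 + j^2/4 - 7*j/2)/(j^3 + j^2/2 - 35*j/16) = 4*(4*j^2 + j - 14)/(16*j^2 + 8*j - 35)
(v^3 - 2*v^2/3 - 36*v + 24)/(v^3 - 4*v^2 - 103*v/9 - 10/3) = 3*(3*v^2 + 16*v - 12)/(9*v^2 + 18*v + 5)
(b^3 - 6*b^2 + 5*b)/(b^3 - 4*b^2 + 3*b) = (b - 5)/(b - 3)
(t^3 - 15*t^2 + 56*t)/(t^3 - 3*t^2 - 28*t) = (t - 8)/(t + 4)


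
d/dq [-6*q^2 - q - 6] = -12*q - 1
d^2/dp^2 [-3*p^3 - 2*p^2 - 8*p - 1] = -18*p - 4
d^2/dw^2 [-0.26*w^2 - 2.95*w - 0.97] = -0.520000000000000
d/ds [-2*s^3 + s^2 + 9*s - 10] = -6*s^2 + 2*s + 9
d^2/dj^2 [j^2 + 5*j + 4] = 2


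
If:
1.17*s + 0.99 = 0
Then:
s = -0.85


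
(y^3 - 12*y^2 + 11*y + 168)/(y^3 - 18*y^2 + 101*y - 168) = (y + 3)/(y - 3)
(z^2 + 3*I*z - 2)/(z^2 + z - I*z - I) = (z^2 + 3*I*z - 2)/(z^2 + z - I*z - I)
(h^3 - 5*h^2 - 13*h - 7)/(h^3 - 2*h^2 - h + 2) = (h^2 - 6*h - 7)/(h^2 - 3*h + 2)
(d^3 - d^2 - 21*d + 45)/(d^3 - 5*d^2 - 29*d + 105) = (d - 3)/(d - 7)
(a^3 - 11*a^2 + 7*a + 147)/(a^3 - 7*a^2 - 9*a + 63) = (a - 7)/(a - 3)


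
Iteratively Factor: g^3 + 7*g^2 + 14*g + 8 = (g + 1)*(g^2 + 6*g + 8) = (g + 1)*(g + 2)*(g + 4)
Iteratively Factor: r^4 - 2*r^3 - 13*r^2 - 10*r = (r + 2)*(r^3 - 4*r^2 - 5*r) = r*(r + 2)*(r^2 - 4*r - 5) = r*(r - 5)*(r + 2)*(r + 1)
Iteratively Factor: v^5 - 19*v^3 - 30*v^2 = (v)*(v^4 - 19*v^2 - 30*v) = v*(v - 5)*(v^3 + 5*v^2 + 6*v) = v*(v - 5)*(v + 3)*(v^2 + 2*v) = v*(v - 5)*(v + 2)*(v + 3)*(v)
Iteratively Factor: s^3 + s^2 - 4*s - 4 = (s + 2)*(s^2 - s - 2) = (s + 1)*(s + 2)*(s - 2)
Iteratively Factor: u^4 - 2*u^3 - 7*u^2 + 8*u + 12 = (u - 2)*(u^3 - 7*u - 6) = (u - 3)*(u - 2)*(u^2 + 3*u + 2) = (u - 3)*(u - 2)*(u + 2)*(u + 1)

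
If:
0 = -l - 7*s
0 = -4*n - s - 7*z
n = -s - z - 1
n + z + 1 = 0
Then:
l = 0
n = -7/3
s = 0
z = 4/3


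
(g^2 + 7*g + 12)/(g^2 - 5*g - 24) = (g + 4)/(g - 8)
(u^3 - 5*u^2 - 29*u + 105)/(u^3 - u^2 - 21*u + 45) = (u - 7)/(u - 3)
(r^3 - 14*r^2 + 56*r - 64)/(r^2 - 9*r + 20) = (r^2 - 10*r + 16)/(r - 5)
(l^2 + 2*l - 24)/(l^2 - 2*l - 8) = (l + 6)/(l + 2)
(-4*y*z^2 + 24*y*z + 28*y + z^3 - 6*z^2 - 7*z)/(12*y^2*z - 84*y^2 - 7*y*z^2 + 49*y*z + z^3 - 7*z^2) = (-z - 1)/(3*y - z)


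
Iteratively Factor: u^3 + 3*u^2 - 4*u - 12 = (u + 2)*(u^2 + u - 6) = (u - 2)*(u + 2)*(u + 3)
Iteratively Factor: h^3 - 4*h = (h)*(h^2 - 4) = h*(h + 2)*(h - 2)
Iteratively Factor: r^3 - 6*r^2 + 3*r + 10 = (r - 5)*(r^2 - r - 2) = (r - 5)*(r + 1)*(r - 2)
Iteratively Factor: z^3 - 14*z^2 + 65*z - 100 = (z - 5)*(z^2 - 9*z + 20) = (z - 5)^2*(z - 4)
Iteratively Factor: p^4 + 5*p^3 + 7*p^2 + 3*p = (p + 3)*(p^3 + 2*p^2 + p) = (p + 1)*(p + 3)*(p^2 + p) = (p + 1)^2*(p + 3)*(p)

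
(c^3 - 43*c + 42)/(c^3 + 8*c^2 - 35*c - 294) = (c - 1)/(c + 7)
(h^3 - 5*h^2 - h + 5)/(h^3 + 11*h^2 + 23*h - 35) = (h^2 - 4*h - 5)/(h^2 + 12*h + 35)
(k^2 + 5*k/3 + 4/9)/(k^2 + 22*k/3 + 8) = (k + 1/3)/(k + 6)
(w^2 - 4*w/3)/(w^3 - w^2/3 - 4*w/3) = 1/(w + 1)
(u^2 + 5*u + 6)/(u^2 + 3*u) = (u + 2)/u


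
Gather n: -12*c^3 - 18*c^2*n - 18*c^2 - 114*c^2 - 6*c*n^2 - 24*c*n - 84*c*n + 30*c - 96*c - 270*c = -12*c^3 - 132*c^2 - 6*c*n^2 - 336*c + n*(-18*c^2 - 108*c)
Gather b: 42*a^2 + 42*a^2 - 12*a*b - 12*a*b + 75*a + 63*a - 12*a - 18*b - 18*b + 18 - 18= 84*a^2 + 126*a + b*(-24*a - 36)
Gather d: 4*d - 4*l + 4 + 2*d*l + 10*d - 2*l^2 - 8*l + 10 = d*(2*l + 14) - 2*l^2 - 12*l + 14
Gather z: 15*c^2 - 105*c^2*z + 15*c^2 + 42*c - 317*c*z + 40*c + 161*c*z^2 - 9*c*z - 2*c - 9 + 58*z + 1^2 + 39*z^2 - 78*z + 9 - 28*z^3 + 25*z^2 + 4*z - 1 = 30*c^2 + 80*c - 28*z^3 + z^2*(161*c + 64) + z*(-105*c^2 - 326*c - 16)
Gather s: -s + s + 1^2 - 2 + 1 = 0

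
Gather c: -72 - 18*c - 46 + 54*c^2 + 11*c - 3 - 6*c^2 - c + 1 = 48*c^2 - 8*c - 120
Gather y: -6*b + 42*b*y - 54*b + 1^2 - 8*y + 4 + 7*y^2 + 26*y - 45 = -60*b + 7*y^2 + y*(42*b + 18) - 40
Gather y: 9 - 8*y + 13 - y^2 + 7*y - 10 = -y^2 - y + 12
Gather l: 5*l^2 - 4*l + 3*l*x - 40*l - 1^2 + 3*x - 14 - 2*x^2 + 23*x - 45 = 5*l^2 + l*(3*x - 44) - 2*x^2 + 26*x - 60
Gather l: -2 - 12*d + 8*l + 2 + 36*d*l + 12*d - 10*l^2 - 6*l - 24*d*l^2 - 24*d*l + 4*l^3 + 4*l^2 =4*l^3 + l^2*(-24*d - 6) + l*(12*d + 2)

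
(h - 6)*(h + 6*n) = h^2 + 6*h*n - 6*h - 36*n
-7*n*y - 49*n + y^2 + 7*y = (-7*n + y)*(y + 7)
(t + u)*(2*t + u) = 2*t^2 + 3*t*u + u^2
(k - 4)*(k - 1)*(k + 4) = k^3 - k^2 - 16*k + 16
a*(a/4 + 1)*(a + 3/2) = a^3/4 + 11*a^2/8 + 3*a/2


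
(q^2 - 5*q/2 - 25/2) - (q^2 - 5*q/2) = -25/2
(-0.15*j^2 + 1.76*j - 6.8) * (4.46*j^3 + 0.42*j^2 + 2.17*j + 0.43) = -0.669*j^5 + 7.7866*j^4 - 29.9143*j^3 + 0.8987*j^2 - 13.9992*j - 2.924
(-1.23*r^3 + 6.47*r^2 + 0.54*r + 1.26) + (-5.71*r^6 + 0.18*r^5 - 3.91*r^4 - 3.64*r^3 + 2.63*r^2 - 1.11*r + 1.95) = -5.71*r^6 + 0.18*r^5 - 3.91*r^4 - 4.87*r^3 + 9.1*r^2 - 0.57*r + 3.21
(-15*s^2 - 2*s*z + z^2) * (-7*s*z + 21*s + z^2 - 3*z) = 105*s^3*z - 315*s^3 - s^2*z^2 + 3*s^2*z - 9*s*z^3 + 27*s*z^2 + z^4 - 3*z^3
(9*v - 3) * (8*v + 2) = 72*v^2 - 6*v - 6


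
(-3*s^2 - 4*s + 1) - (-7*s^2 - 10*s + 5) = 4*s^2 + 6*s - 4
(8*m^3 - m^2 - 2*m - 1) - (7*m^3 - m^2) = m^3 - 2*m - 1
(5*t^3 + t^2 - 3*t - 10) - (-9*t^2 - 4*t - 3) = 5*t^3 + 10*t^2 + t - 7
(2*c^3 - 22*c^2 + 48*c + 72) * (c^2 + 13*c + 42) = 2*c^5 + 4*c^4 - 154*c^3 - 228*c^2 + 2952*c + 3024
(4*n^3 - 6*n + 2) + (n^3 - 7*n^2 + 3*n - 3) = 5*n^3 - 7*n^2 - 3*n - 1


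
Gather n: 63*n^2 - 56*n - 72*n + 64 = 63*n^2 - 128*n + 64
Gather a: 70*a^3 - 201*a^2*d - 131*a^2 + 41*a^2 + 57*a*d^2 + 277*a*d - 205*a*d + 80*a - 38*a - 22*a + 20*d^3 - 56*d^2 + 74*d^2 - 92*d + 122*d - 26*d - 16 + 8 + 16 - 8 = 70*a^3 + a^2*(-201*d - 90) + a*(57*d^2 + 72*d + 20) + 20*d^3 + 18*d^2 + 4*d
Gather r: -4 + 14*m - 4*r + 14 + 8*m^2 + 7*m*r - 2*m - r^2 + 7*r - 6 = 8*m^2 + 12*m - r^2 + r*(7*m + 3) + 4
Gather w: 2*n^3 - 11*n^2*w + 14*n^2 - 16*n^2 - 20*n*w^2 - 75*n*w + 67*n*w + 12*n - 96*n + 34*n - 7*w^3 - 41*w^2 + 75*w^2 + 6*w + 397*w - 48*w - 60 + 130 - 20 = 2*n^3 - 2*n^2 - 50*n - 7*w^3 + w^2*(34 - 20*n) + w*(-11*n^2 - 8*n + 355) + 50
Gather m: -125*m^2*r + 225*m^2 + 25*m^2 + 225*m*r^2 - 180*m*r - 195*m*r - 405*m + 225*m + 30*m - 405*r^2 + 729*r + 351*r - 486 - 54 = m^2*(250 - 125*r) + m*(225*r^2 - 375*r - 150) - 405*r^2 + 1080*r - 540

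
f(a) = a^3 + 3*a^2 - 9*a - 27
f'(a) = 3*a^2 + 6*a - 9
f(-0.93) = -16.84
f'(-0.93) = -11.99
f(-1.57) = -9.35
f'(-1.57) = -11.03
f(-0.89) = -17.32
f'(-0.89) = -11.96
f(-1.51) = -10.01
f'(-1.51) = -11.22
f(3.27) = 10.61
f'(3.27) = 42.70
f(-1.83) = -6.61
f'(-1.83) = -9.93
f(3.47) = 19.67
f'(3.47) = 47.94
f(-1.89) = -6.02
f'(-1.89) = -9.62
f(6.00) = 243.00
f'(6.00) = 135.00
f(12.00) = 2025.00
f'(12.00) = 495.00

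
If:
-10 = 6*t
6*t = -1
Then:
No Solution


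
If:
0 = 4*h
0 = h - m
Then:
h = 0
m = 0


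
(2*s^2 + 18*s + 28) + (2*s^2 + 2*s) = 4*s^2 + 20*s + 28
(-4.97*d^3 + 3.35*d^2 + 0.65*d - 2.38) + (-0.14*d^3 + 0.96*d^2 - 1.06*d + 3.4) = -5.11*d^3 + 4.31*d^2 - 0.41*d + 1.02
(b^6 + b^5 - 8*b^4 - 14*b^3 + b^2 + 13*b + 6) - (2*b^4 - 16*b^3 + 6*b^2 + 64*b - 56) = b^6 + b^5 - 10*b^4 + 2*b^3 - 5*b^2 - 51*b + 62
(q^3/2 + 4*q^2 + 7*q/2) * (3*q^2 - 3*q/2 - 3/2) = 3*q^5/2 + 45*q^4/4 + 15*q^3/4 - 45*q^2/4 - 21*q/4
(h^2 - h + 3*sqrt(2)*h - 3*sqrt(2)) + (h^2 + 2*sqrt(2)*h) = 2*h^2 - h + 5*sqrt(2)*h - 3*sqrt(2)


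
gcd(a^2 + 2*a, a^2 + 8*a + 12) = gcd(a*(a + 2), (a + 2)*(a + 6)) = a + 2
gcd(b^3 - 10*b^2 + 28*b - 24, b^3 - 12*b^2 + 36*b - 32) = b^2 - 4*b + 4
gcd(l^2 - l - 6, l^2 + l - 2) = l + 2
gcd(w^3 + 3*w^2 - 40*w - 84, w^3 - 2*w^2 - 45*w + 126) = w^2 + w - 42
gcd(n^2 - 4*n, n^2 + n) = n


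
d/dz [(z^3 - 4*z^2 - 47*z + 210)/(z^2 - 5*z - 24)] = (z^4 - 10*z^3 - 5*z^2 - 228*z + 2178)/(z^4 - 10*z^3 - 23*z^2 + 240*z + 576)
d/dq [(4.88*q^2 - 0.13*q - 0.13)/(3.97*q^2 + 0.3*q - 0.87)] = (1.9801*q^2 - 7.459*q + 0.1521)/(15.7609*q^4 + 2.382*q^3 - 6.8178*q^2 - 0.522*q + 0.7569)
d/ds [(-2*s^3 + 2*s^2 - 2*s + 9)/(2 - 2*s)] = (4*s^3 - 8*s^2 + 4*s + 7)/(2*(s^2 - 2*s + 1))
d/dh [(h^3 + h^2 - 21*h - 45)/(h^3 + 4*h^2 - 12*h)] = 3*(h^4 + 6*h^3 + 69*h^2 + 120*h - 180)/(h^2*(h^4 + 8*h^3 - 8*h^2 - 96*h + 144))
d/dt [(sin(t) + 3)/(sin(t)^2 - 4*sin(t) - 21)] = -cos(t)/(sin(t) - 7)^2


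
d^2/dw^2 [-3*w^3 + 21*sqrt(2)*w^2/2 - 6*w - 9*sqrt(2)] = -18*w + 21*sqrt(2)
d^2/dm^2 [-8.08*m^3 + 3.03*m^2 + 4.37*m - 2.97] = 6.06 - 48.48*m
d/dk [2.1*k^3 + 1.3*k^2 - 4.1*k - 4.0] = 6.3*k^2 + 2.6*k - 4.1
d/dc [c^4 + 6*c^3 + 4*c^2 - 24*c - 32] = 4*c^3 + 18*c^2 + 8*c - 24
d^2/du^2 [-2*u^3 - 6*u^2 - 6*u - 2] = -12*u - 12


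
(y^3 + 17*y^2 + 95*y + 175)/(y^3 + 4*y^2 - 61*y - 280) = (y + 5)/(y - 8)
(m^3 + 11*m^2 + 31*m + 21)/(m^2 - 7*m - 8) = (m^2 + 10*m + 21)/(m - 8)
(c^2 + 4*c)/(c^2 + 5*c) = (c + 4)/(c + 5)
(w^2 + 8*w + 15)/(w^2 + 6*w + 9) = (w + 5)/(w + 3)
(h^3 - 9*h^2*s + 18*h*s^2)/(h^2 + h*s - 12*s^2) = h*(h - 6*s)/(h + 4*s)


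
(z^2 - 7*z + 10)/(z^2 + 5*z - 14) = (z - 5)/(z + 7)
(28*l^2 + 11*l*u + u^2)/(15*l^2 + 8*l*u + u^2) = (28*l^2 + 11*l*u + u^2)/(15*l^2 + 8*l*u + u^2)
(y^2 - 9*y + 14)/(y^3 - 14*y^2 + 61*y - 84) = (y - 2)/(y^2 - 7*y + 12)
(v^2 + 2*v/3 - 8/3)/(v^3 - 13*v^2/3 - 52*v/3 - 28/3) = (3*v - 4)/(3*v^2 - 19*v - 14)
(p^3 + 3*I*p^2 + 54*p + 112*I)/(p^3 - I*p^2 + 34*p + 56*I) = (p + 8*I)/(p + 4*I)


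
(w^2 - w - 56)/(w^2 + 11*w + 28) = (w - 8)/(w + 4)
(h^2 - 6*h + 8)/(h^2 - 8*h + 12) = (h - 4)/(h - 6)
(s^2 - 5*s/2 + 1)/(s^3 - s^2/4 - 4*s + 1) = 2*(2*s - 1)/(4*s^2 + 7*s - 2)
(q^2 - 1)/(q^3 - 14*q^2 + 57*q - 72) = (q^2 - 1)/(q^3 - 14*q^2 + 57*q - 72)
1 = 1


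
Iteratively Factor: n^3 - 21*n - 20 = (n + 1)*(n^2 - n - 20) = (n + 1)*(n + 4)*(n - 5)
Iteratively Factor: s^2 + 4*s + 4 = (s + 2)*(s + 2)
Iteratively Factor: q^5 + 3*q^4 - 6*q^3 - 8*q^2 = (q)*(q^4 + 3*q^3 - 6*q^2 - 8*q) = q*(q + 1)*(q^3 + 2*q^2 - 8*q) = q^2*(q + 1)*(q^2 + 2*q - 8) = q^2*(q + 1)*(q + 4)*(q - 2)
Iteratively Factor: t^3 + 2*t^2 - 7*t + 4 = (t - 1)*(t^2 + 3*t - 4) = (t - 1)*(t + 4)*(t - 1)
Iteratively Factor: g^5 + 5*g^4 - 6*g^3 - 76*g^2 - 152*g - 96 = (g + 2)*(g^4 + 3*g^3 - 12*g^2 - 52*g - 48) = (g + 2)*(g + 3)*(g^3 - 12*g - 16) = (g + 2)^2*(g + 3)*(g^2 - 2*g - 8) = (g + 2)^3*(g + 3)*(g - 4)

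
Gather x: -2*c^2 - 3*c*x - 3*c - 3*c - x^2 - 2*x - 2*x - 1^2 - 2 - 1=-2*c^2 - 6*c - x^2 + x*(-3*c - 4) - 4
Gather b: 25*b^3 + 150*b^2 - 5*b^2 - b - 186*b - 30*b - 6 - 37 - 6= 25*b^3 + 145*b^2 - 217*b - 49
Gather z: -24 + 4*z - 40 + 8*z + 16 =12*z - 48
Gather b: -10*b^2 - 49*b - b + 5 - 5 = -10*b^2 - 50*b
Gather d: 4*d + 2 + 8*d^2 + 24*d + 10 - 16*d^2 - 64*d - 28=-8*d^2 - 36*d - 16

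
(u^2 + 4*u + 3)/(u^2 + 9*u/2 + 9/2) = 2*(u + 1)/(2*u + 3)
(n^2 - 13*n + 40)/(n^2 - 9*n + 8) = (n - 5)/(n - 1)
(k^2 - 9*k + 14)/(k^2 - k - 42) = (k - 2)/(k + 6)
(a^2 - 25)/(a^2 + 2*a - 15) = (a - 5)/(a - 3)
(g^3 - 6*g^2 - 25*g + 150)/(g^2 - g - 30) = g - 5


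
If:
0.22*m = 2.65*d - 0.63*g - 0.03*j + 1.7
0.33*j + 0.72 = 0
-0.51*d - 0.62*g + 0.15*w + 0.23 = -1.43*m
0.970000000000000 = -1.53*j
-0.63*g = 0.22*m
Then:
No Solution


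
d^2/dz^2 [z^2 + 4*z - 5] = 2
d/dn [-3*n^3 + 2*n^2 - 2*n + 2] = -9*n^2 + 4*n - 2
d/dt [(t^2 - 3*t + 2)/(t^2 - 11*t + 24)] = 2*(-4*t^2 + 22*t - 25)/(t^4 - 22*t^3 + 169*t^2 - 528*t + 576)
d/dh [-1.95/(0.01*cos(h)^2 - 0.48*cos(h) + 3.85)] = (0.936 - 0.039*cos(h))*sin(h)/(0.01*cos(h)^2 - 0.48*cos(h) + 3.85)^2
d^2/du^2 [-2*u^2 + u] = -4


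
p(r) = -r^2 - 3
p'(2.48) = -4.96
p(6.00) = -39.00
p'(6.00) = -12.00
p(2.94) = -11.64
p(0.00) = -3.00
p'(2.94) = -5.88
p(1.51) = -5.28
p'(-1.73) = 3.46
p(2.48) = -9.15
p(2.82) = -10.95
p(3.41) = -14.63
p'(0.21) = -0.42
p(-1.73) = -5.99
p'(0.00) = 0.00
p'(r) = -2*r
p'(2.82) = -5.64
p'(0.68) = -1.36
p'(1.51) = -3.02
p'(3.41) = -6.82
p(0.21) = -3.04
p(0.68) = -3.46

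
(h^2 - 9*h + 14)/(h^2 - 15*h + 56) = (h - 2)/(h - 8)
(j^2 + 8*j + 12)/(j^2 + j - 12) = (j^2 + 8*j + 12)/(j^2 + j - 12)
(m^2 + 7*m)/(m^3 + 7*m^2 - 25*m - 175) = m/(m^2 - 25)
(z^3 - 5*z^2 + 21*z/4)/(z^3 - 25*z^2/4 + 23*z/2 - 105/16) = 4*z/(4*z - 5)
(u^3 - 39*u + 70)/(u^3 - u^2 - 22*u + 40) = (u^2 + 2*u - 35)/(u^2 + u - 20)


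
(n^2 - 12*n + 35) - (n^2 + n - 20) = 55 - 13*n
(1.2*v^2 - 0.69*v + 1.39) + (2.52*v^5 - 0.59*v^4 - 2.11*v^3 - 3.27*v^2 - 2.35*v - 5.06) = 2.52*v^5 - 0.59*v^4 - 2.11*v^3 - 2.07*v^2 - 3.04*v - 3.67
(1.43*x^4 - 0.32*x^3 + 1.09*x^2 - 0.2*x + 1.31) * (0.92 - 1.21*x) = -1.7303*x^5 + 1.7028*x^4 - 1.6133*x^3 + 1.2448*x^2 - 1.7691*x + 1.2052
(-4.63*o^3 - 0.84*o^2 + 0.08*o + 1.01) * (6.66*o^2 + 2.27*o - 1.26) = -30.8358*o^5 - 16.1045*o^4 + 4.4598*o^3 + 7.9666*o^2 + 2.1919*o - 1.2726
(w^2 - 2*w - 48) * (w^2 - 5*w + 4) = w^4 - 7*w^3 - 34*w^2 + 232*w - 192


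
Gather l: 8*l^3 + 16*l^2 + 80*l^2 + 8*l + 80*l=8*l^3 + 96*l^2 + 88*l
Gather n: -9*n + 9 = 9 - 9*n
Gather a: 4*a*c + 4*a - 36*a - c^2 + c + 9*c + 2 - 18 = a*(4*c - 32) - c^2 + 10*c - 16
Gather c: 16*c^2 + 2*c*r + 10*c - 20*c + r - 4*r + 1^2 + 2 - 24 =16*c^2 + c*(2*r - 10) - 3*r - 21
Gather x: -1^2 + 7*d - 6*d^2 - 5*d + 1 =-6*d^2 + 2*d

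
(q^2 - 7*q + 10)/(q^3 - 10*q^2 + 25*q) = (q - 2)/(q*(q - 5))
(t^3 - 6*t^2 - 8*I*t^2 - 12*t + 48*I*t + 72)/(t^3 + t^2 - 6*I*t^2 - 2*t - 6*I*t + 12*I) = (t^2 - 2*t*(3 + I) + 12*I)/(t^2 + t - 2)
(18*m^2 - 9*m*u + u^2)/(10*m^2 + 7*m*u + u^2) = (18*m^2 - 9*m*u + u^2)/(10*m^2 + 7*m*u + u^2)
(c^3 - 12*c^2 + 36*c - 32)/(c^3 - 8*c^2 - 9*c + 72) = (c^2 - 4*c + 4)/(c^2 - 9)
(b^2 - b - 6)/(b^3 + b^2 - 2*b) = (b - 3)/(b*(b - 1))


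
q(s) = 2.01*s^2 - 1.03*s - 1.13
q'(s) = 4.02*s - 1.03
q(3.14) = 15.45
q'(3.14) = 11.59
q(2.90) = 12.79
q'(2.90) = 10.63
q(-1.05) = 2.17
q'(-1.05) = -5.25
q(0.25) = -1.26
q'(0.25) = -0.03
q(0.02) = -1.15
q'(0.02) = -0.95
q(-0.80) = 0.98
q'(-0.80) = -4.25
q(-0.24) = -0.77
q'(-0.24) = -1.99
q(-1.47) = 4.73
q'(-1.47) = -6.94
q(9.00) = 152.41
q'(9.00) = 35.15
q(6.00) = 65.05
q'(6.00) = 23.09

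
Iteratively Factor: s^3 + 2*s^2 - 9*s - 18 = (s - 3)*(s^2 + 5*s + 6) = (s - 3)*(s + 2)*(s + 3)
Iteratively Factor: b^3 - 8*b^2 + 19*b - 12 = (b - 1)*(b^2 - 7*b + 12) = (b - 3)*(b - 1)*(b - 4)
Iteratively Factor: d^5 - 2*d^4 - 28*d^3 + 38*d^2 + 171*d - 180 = (d + 4)*(d^4 - 6*d^3 - 4*d^2 + 54*d - 45) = (d - 3)*(d + 4)*(d^3 - 3*d^2 - 13*d + 15) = (d - 3)*(d - 1)*(d + 4)*(d^2 - 2*d - 15) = (d - 5)*(d - 3)*(d - 1)*(d + 4)*(d + 3)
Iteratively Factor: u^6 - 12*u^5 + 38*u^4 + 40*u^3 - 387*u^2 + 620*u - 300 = (u - 5)*(u^5 - 7*u^4 + 3*u^3 + 55*u^2 - 112*u + 60) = (u - 5)^2*(u^4 - 2*u^3 - 7*u^2 + 20*u - 12) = (u - 5)^2*(u - 1)*(u^3 - u^2 - 8*u + 12) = (u - 5)^2*(u - 1)*(u + 3)*(u^2 - 4*u + 4) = (u - 5)^2*(u - 2)*(u - 1)*(u + 3)*(u - 2)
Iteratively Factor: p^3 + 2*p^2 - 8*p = (p - 2)*(p^2 + 4*p) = p*(p - 2)*(p + 4)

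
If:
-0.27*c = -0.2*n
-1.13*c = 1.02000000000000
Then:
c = -0.90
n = -1.22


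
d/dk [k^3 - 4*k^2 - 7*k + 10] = 3*k^2 - 8*k - 7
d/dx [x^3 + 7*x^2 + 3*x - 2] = 3*x^2 + 14*x + 3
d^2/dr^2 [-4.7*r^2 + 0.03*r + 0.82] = -9.40000000000000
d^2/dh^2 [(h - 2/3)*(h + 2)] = 2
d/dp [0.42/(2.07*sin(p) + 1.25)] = -0.8694*cos(p)/(2.07*sin(p) + 1.25)^2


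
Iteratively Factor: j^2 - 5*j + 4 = (j - 1)*(j - 4)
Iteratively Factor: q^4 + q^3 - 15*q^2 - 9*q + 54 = (q - 3)*(q^3 + 4*q^2 - 3*q - 18) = (q - 3)*(q + 3)*(q^2 + q - 6) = (q - 3)*(q + 3)^2*(q - 2)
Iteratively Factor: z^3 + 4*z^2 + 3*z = (z)*(z^2 + 4*z + 3) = z*(z + 1)*(z + 3)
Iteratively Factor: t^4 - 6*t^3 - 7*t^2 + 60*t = (t + 3)*(t^3 - 9*t^2 + 20*t) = (t - 4)*(t + 3)*(t^2 - 5*t) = t*(t - 4)*(t + 3)*(t - 5)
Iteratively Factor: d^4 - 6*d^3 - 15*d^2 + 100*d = (d + 4)*(d^3 - 10*d^2 + 25*d) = d*(d + 4)*(d^2 - 10*d + 25) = d*(d - 5)*(d + 4)*(d - 5)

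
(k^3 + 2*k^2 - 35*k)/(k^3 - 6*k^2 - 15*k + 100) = k*(k + 7)/(k^2 - k - 20)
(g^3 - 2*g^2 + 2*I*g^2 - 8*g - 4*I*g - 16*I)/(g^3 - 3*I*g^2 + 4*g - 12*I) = (g^2 - 2*g - 8)/(g^2 - 5*I*g - 6)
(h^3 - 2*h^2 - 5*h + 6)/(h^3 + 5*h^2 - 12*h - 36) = (h - 1)/(h + 6)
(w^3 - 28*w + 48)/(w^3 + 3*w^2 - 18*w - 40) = (w^2 + 4*w - 12)/(w^2 + 7*w + 10)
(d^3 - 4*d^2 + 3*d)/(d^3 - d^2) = (d - 3)/d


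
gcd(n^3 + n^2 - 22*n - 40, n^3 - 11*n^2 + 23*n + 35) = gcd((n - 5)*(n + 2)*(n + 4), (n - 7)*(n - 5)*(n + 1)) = n - 5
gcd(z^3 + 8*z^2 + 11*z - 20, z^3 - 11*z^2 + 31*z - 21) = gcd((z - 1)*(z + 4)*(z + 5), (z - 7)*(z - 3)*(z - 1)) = z - 1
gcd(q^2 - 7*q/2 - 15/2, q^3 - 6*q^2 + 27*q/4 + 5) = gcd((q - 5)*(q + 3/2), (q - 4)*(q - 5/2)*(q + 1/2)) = 1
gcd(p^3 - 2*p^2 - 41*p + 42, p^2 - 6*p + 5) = p - 1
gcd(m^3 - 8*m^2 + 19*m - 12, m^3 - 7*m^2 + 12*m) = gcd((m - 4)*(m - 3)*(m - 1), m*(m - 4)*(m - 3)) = m^2 - 7*m + 12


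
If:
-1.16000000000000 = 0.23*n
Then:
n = -5.04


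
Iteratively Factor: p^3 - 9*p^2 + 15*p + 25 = (p - 5)*(p^2 - 4*p - 5) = (p - 5)*(p + 1)*(p - 5)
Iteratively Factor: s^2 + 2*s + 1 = (s + 1)*(s + 1)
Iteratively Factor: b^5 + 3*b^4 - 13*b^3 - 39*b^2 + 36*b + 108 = (b - 2)*(b^4 + 5*b^3 - 3*b^2 - 45*b - 54) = (b - 3)*(b - 2)*(b^3 + 8*b^2 + 21*b + 18) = (b - 3)*(b - 2)*(b + 2)*(b^2 + 6*b + 9) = (b - 3)*(b - 2)*(b + 2)*(b + 3)*(b + 3)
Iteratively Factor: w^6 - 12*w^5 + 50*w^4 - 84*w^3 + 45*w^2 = (w - 3)*(w^5 - 9*w^4 + 23*w^3 - 15*w^2) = w*(w - 3)*(w^4 - 9*w^3 + 23*w^2 - 15*w) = w*(w - 3)*(w - 1)*(w^3 - 8*w^2 + 15*w) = w*(w - 5)*(w - 3)*(w - 1)*(w^2 - 3*w) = w*(w - 5)*(w - 3)^2*(w - 1)*(w)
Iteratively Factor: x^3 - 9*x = (x - 3)*(x^2 + 3*x) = (x - 3)*(x + 3)*(x)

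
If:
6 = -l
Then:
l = -6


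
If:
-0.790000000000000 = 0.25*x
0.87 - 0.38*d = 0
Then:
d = 2.29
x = -3.16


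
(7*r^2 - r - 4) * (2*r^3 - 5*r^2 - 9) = 14*r^5 - 37*r^4 - 3*r^3 - 43*r^2 + 9*r + 36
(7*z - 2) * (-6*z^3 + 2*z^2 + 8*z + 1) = -42*z^4 + 26*z^3 + 52*z^2 - 9*z - 2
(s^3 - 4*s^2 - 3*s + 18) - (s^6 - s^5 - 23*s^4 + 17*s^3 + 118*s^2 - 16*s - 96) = -s^6 + s^5 + 23*s^4 - 16*s^3 - 122*s^2 + 13*s + 114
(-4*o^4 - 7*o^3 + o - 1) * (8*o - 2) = -32*o^5 - 48*o^4 + 14*o^3 + 8*o^2 - 10*o + 2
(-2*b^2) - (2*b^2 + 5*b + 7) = -4*b^2 - 5*b - 7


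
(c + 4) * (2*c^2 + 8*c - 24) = 2*c^3 + 16*c^2 + 8*c - 96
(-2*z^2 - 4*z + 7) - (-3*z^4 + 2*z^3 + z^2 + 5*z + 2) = 3*z^4 - 2*z^3 - 3*z^2 - 9*z + 5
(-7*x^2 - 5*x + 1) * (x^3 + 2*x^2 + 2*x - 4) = -7*x^5 - 19*x^4 - 23*x^3 + 20*x^2 + 22*x - 4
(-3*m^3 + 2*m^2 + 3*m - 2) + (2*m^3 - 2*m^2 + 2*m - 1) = -m^3 + 5*m - 3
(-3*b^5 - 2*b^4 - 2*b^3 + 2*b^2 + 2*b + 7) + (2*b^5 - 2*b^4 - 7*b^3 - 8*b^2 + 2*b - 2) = -b^5 - 4*b^4 - 9*b^3 - 6*b^2 + 4*b + 5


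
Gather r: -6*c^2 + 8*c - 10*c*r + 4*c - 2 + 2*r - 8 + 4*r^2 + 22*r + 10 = -6*c^2 + 12*c + 4*r^2 + r*(24 - 10*c)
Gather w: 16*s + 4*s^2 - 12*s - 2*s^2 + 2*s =2*s^2 + 6*s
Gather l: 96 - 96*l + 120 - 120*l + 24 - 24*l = 240 - 240*l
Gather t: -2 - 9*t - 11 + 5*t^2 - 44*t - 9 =5*t^2 - 53*t - 22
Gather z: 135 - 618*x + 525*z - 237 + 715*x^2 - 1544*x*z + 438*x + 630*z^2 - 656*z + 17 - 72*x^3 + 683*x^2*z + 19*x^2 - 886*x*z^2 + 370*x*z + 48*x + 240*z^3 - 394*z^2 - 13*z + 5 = -72*x^3 + 734*x^2 - 132*x + 240*z^3 + z^2*(236 - 886*x) + z*(683*x^2 - 1174*x - 144) - 80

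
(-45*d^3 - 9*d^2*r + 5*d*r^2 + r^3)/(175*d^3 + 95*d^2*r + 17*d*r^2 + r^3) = (-9*d^2 + r^2)/(35*d^2 + 12*d*r + r^2)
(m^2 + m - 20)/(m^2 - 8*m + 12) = (m^2 + m - 20)/(m^2 - 8*m + 12)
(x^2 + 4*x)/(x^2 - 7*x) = (x + 4)/(x - 7)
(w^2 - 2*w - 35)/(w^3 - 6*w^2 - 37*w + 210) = (w + 5)/(w^2 + w - 30)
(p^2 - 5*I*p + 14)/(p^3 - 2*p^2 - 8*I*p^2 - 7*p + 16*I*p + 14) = (p + 2*I)/(p^2 - p*(2 + I) + 2*I)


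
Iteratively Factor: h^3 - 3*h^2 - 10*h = (h + 2)*(h^2 - 5*h) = (h - 5)*(h + 2)*(h)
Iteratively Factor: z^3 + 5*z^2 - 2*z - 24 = (z - 2)*(z^2 + 7*z + 12) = (z - 2)*(z + 3)*(z + 4)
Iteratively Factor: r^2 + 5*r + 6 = (r + 2)*(r + 3)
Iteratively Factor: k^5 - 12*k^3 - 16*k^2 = (k + 2)*(k^4 - 2*k^3 - 8*k^2) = (k + 2)^2*(k^3 - 4*k^2) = k*(k + 2)^2*(k^2 - 4*k) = k*(k - 4)*(k + 2)^2*(k)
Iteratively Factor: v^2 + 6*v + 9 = (v + 3)*(v + 3)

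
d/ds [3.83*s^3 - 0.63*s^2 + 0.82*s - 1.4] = 11.49*s^2 - 1.26*s + 0.82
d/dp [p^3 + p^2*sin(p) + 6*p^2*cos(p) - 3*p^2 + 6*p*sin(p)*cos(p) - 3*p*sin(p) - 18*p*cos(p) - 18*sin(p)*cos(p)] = -6*p^2*sin(p) + p^2*cos(p) + 3*p^2 + 20*p*sin(p) + 9*p*cos(p) + 6*p*cos(2*p) - 6*p - 3*sin(p) + 3*sin(2*p) - 18*cos(p) - 18*cos(2*p)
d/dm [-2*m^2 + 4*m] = 4 - 4*m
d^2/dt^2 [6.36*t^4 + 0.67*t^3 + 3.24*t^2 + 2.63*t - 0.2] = 76.32*t^2 + 4.02*t + 6.48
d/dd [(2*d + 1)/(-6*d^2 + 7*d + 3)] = (12*d^2 + 12*d - 1)/(36*d^4 - 84*d^3 + 13*d^2 + 42*d + 9)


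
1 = 1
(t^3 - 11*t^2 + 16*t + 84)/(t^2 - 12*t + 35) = (t^2 - 4*t - 12)/(t - 5)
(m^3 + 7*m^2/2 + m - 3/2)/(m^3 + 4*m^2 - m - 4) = (2*m^2 + 5*m - 3)/(2*(m^2 + 3*m - 4))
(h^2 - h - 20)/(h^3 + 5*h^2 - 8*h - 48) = (h - 5)/(h^2 + h - 12)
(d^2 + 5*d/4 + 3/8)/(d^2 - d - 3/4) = (4*d + 3)/(2*(2*d - 3))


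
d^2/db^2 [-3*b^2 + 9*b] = -6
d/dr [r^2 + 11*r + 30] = 2*r + 11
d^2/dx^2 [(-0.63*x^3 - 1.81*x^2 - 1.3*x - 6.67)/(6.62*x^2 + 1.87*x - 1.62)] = (-87.04885*x^3 - 1858.86834*x^2 - 588.99414*x - 207.08891)/(290.117528*x^6 + 245.854884*x^5 - 143.53815*x^4 - 113.788565*x^3 + 35.12565*x^2 + 14.722884*x - 4.251528)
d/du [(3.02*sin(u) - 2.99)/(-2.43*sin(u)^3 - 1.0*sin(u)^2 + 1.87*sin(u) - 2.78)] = (14.6772*sin(u)^3 - 18.7771*sin(u)^2 - 5.98*sin(u) - 2.8043)*cos(u)/(5.9049*sin(u)^6 + 4.86*sin(u)^5 - 8.0882*sin(u)^4 + 9.7708*sin(u)^3 + 9.0569*sin(u)^2 - 10.3972*sin(u) + 7.7284)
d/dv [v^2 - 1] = 2*v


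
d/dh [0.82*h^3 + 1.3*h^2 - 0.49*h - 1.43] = 2.46*h^2 + 2.6*h - 0.49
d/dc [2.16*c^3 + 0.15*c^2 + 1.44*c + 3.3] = 6.48*c^2 + 0.3*c + 1.44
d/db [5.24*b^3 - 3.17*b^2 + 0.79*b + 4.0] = 15.72*b^2 - 6.34*b + 0.79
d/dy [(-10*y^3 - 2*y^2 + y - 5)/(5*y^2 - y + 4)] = (-50*y^4 + 20*y^3 - 123*y^2 + 34*y - 1)/(25*y^4 - 10*y^3 + 41*y^2 - 8*y + 16)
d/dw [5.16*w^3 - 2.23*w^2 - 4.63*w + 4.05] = 15.48*w^2 - 4.46*w - 4.63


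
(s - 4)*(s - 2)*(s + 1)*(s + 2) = s^4 - 3*s^3 - 8*s^2 + 12*s + 16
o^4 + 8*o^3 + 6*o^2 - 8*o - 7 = (o - 1)*(o + 1)^2*(o + 7)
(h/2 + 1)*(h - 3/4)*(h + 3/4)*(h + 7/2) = h^4/2 + 11*h^3/4 + 103*h^2/32 - 99*h/64 - 63/32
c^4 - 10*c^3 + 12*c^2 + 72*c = c*(c - 6)^2*(c + 2)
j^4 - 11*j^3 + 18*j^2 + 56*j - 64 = (j - 8)*(j - 4)*(j - 1)*(j + 2)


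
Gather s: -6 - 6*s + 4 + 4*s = -2*s - 2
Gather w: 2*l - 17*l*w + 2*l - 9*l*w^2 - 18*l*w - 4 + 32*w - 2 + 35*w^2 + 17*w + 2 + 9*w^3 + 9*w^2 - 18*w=4*l + 9*w^3 + w^2*(44 - 9*l) + w*(31 - 35*l) - 4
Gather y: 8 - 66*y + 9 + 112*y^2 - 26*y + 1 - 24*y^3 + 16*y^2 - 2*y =-24*y^3 + 128*y^2 - 94*y + 18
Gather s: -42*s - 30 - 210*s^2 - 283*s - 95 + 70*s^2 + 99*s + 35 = -140*s^2 - 226*s - 90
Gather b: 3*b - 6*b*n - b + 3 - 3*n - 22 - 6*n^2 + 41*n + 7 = b*(2 - 6*n) - 6*n^2 + 38*n - 12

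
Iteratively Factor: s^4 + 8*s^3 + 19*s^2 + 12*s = (s + 1)*(s^3 + 7*s^2 + 12*s) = s*(s + 1)*(s^2 + 7*s + 12) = s*(s + 1)*(s + 4)*(s + 3)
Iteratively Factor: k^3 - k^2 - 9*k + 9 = (k - 1)*(k^2 - 9) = (k - 3)*(k - 1)*(k + 3)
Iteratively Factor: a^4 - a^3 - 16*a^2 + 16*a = (a - 4)*(a^3 + 3*a^2 - 4*a) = a*(a - 4)*(a^2 + 3*a - 4) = a*(a - 4)*(a - 1)*(a + 4)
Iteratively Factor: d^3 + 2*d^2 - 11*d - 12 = (d - 3)*(d^2 + 5*d + 4) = (d - 3)*(d + 1)*(d + 4)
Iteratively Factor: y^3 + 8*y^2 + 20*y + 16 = (y + 2)*(y^2 + 6*y + 8) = (y + 2)*(y + 4)*(y + 2)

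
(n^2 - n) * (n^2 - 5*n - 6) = n^4 - 6*n^3 - n^2 + 6*n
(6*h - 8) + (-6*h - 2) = -10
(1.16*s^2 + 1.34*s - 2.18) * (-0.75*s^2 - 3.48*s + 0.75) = -0.87*s^4 - 5.0418*s^3 - 2.1582*s^2 + 8.5914*s - 1.635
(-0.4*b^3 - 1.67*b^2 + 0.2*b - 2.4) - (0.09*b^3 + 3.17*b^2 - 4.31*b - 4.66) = -0.49*b^3 - 4.84*b^2 + 4.51*b + 2.26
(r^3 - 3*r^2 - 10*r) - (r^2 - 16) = r^3 - 4*r^2 - 10*r + 16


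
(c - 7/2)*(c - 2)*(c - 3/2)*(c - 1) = c^4 - 8*c^3 + 89*c^2/4 - 103*c/4 + 21/2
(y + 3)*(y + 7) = y^2 + 10*y + 21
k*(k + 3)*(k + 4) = k^3 + 7*k^2 + 12*k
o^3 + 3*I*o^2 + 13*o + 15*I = (o - 3*I)*(o + I)*(o + 5*I)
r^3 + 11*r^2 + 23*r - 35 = (r - 1)*(r + 5)*(r + 7)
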